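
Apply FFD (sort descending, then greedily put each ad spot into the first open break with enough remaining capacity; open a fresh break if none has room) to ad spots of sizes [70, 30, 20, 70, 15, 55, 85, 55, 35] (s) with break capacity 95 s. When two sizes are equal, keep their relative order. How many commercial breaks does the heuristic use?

Sorted descending: 85, 70, 70, 55, 55, 35, 30, 20, 15.
  85 → break 1 (new)  [load 85/95]
  70 → break 2 (new)  [load 70/95]
  70 → break 3 (new)  [load 70/95]
  55 → break 4 (new)  [load 55/95]
  55 → break 5 (new)  [load 55/95]
  35 → break 4  [load 90/95]
  30 → break 5  [load 85/95]
  20 → break 2  [load 90/95]
  15 → break 3  [load 85/95]
5 commercial breaks opened.

5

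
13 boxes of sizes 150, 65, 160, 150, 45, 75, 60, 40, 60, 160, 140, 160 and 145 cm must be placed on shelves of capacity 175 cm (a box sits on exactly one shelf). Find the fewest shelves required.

Total = 160 + 160 + 160 + 150 + 150 + 145 + 140 + 75 + 65 + 60 + 60 + 45 + 40 = 1410 cm.
Lower bound: ⌈1410/175⌉ = 9 shelves.
A packing using 9 shelves:
  shelf 1: 160 = 160
  shelf 2: 160 = 160
  shelf 3: 160 = 160
  shelf 4: 150 = 150
  shelf 5: 150 = 150
  shelf 6: 145 = 145
  shelf 7: 140 = 140
  shelf 8: 75 + 60 + 40 = 175
  shelf 9: 65 + 60 + 45 = 170
This matches the lower bound, so 9 is optimal.

9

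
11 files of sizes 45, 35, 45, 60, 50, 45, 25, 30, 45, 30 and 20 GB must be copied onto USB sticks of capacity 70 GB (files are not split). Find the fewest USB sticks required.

8

Total = 60 + 50 + 45 + 45 + 45 + 45 + 35 + 30 + 30 + 25 + 20 = 430 GB.
Lower bound: ⌈430/70⌉ = 7 USB sticks.
A packing using 8 USB sticks:
  USB stick 1: 60 = 60
  USB stick 2: 50 + 20 = 70
  USB stick 3: 45 + 25 = 70
  USB stick 4: 45 = 45
  USB stick 5: 45 = 45
  USB stick 6: 45 = 45
  USB stick 7: 35 + 30 = 65
  USB stick 8: 30 = 30
No arrangement into 7 USB sticks stays within capacity, so 8 is optimal.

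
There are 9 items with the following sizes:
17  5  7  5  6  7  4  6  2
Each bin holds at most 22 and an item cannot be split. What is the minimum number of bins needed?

3

Total = 17 + 7 + 7 + 6 + 6 + 5 + 5 + 4 + 2 = 59.
Lower bound: ⌈59/22⌉ = 3 bins.
A packing using 3 bins:
  bin 1: 17 + 5 = 22
  bin 2: 7 + 7 + 6 + 2 = 22
  bin 3: 6 + 5 + 4 = 15
This matches the lower bound, so 3 is optimal.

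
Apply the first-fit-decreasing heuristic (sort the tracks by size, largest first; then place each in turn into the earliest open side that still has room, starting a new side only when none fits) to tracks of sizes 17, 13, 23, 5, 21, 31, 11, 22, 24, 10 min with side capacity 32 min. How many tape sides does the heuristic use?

Sorted descending: 31, 24, 23, 22, 21, 17, 13, 11, 10, 5.
  31 → side 1 (new)  [load 31/32]
  24 → side 2 (new)  [load 24/32]
  23 → side 3 (new)  [load 23/32]
  22 → side 4 (new)  [load 22/32]
  21 → side 5 (new)  [load 21/32]
  17 → side 6 (new)  [load 17/32]
  13 → side 6  [load 30/32]
  11 → side 5  [load 32/32]
  10 → side 4  [load 32/32]
  5 → side 2  [load 29/32]
6 tape sides opened.

6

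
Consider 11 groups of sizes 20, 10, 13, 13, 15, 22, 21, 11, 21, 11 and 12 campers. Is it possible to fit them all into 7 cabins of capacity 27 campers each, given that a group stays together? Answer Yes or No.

Total = 169 campers; ⌈169/27⌉ = 7.
The bound of 7 does not rule out 7, but exhaustive search shows no assignment into 7 cabins of capacity 27 campers exists — the minimum is 8.

No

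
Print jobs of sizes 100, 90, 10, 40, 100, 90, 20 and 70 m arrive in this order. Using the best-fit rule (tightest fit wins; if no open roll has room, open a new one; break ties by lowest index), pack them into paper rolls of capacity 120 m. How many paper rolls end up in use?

  100 → roll 1 (new)  [load 100/120]
  90 → roll 2 (new)  [load 90/120]
  10 → roll 1  [load 110/120]
  40 → roll 3 (new)  [load 40/120]
  100 → roll 4 (new)  [load 100/120]
  90 → roll 5 (new)  [load 90/120]
  20 → roll 4  [load 120/120]
  70 → roll 3  [load 110/120]
5 paper rolls opened.

5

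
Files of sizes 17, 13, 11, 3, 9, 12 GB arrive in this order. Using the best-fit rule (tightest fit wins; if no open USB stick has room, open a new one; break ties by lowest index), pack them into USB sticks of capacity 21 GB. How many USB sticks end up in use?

4

  17 → USB stick 1 (new)  [load 17/21]
  13 → USB stick 2 (new)  [load 13/21]
  11 → USB stick 3 (new)  [load 11/21]
  3 → USB stick 1  [load 20/21]
  9 → USB stick 3  [load 20/21]
  12 → USB stick 4 (new)  [load 12/21]
4 USB sticks opened.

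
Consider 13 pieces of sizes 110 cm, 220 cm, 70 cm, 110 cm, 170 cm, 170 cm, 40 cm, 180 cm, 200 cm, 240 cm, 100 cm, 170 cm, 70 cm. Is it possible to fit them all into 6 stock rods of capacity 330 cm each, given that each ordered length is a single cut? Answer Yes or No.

Total = 1850 cm; ⌈1850/330⌉ = 6.
7 pieces each exceed half the capacity and cannot share a stock rod, forcing at least 7 stock rods.
At least 7 stock rods are required, but only 6 are allowed.

No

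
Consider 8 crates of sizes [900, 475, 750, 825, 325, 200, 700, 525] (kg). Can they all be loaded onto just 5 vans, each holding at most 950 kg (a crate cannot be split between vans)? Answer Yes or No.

No

Total = 4700 kg; ⌈4700/950⌉ = 5.
The bound of 5 does not rule out 5, but exhaustive search shows no assignment into 5 vans of capacity 950 kg exists — the minimum is 6.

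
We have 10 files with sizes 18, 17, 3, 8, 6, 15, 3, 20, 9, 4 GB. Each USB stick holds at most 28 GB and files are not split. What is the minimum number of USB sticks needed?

Total = 20 + 18 + 17 + 15 + 9 + 8 + 6 + 4 + 3 + 3 = 103 GB.
Lower bound: ⌈103/28⌉ = 4 USB sticks.
A packing using 4 USB sticks:
  USB stick 1: 20 + 8 = 28
  USB stick 2: 18 + 9 = 27
  USB stick 3: 17 + 6 + 4 = 27
  USB stick 4: 15 + 3 + 3 = 21
This matches the lower bound, so 4 is optimal.

4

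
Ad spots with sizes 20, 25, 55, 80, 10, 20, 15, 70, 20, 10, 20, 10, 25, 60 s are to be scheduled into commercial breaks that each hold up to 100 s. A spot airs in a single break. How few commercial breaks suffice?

5

Total = 80 + 70 + 60 + 55 + 25 + 25 + 20 + 20 + 20 + 20 + 15 + 10 + 10 + 10 = 440 s.
Lower bound: ⌈440/100⌉ = 5 commercial breaks.
A packing using 5 commercial breaks:
  break 1: 80 + 20 = 100
  break 2: 70 + 25 = 95
  break 3: 60 + 25 + 15 = 100
  break 4: 55 + 20 + 20 = 95
  break 5: 20 + 10 + 10 + 10 = 50
This matches the lower bound, so 5 is optimal.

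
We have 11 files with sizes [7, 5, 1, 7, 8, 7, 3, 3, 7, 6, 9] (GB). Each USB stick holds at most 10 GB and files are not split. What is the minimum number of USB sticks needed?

8

Total = 9 + 8 + 7 + 7 + 7 + 7 + 6 + 5 + 3 + 3 + 1 = 63 GB.
Lower bound: ⌈63/10⌉ = 7 USB sticks.
A packing using 8 USB sticks:
  USB stick 1: 9 + 1 = 10
  USB stick 2: 8 = 8
  USB stick 3: 7 + 3 = 10
  USB stick 4: 7 + 3 = 10
  USB stick 5: 7 = 7
  USB stick 6: 7 = 7
  USB stick 7: 6 = 6
  USB stick 8: 5 = 5
No arrangement into 7 USB sticks stays within capacity, so 8 is optimal.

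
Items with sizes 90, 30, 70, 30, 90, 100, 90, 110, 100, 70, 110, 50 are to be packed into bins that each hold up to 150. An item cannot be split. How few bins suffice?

8

Total = 110 + 110 + 100 + 100 + 90 + 90 + 90 + 70 + 70 + 50 + 30 + 30 = 940.
Lower bound: ⌈940/150⌉ = 7 bins.
A packing using 8 bins:
  bin 1: 110 + 30 = 140
  bin 2: 110 + 30 = 140
  bin 3: 100 + 50 = 150
  bin 4: 100 = 100
  bin 5: 90 = 90
  bin 6: 90 = 90
  bin 7: 90 = 90
  bin 8: 70 + 70 = 140
No arrangement into 7 bins stays within capacity, so 8 is optimal.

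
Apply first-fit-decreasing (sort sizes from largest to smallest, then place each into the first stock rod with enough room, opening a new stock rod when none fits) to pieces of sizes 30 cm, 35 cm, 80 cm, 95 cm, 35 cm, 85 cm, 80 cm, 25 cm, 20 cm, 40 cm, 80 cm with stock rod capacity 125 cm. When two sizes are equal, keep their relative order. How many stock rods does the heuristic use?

Sorted descending: 95, 85, 80, 80, 80, 40, 35, 35, 30, 25, 20.
  95 → stock rod 1 (new)  [load 95/125]
  85 → stock rod 2 (new)  [load 85/125]
  80 → stock rod 3 (new)  [load 80/125]
  80 → stock rod 4 (new)  [load 80/125]
  80 → stock rod 5 (new)  [load 80/125]
  40 → stock rod 2  [load 125/125]
  35 → stock rod 3  [load 115/125]
  35 → stock rod 4  [load 115/125]
  30 → stock rod 1  [load 125/125]
  25 → stock rod 5  [load 105/125]
  20 → stock rod 5  [load 125/125]
5 stock rods opened.

5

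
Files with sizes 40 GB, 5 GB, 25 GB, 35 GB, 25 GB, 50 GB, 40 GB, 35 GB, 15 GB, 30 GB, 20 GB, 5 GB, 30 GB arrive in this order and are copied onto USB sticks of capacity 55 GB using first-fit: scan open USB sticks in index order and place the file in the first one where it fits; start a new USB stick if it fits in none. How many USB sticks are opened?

  40 → USB stick 1 (new)  [load 40/55]
  5 → USB stick 1  [load 45/55]
  25 → USB stick 2 (new)  [load 25/55]
  35 → USB stick 3 (new)  [load 35/55]
  25 → USB stick 2  [load 50/55]
  50 → USB stick 4 (new)  [load 50/55]
  40 → USB stick 5 (new)  [load 40/55]
  35 → USB stick 6 (new)  [load 35/55]
  15 → USB stick 3  [load 50/55]
  30 → USB stick 7 (new)  [load 30/55]
  20 → USB stick 6  [load 55/55]
  5 → USB stick 1  [load 50/55]
  30 → USB stick 8 (new)  [load 30/55]
8 USB sticks opened.

8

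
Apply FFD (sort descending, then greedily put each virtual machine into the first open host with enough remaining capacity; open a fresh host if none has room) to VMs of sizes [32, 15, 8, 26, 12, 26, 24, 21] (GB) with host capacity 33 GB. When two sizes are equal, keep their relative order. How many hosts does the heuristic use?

6

Sorted descending: 32, 26, 26, 24, 21, 15, 12, 8.
  32 → host 1 (new)  [load 32/33]
  26 → host 2 (new)  [load 26/33]
  26 → host 3 (new)  [load 26/33]
  24 → host 4 (new)  [load 24/33]
  21 → host 5 (new)  [load 21/33]
  15 → host 6 (new)  [load 15/33]
  12 → host 5  [load 33/33]
  8 → host 4  [load 32/33]
6 hosts opened.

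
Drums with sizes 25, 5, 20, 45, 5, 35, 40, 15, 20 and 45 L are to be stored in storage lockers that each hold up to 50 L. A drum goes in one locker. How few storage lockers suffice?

6

Total = 45 + 45 + 40 + 35 + 25 + 20 + 20 + 15 + 5 + 5 = 255 L.
Lower bound: ⌈255/50⌉ = 6 storage lockers.
A packing using 6 storage lockers:
  locker 1: 45 + 5 = 50
  locker 2: 45 + 5 = 50
  locker 3: 40 = 40
  locker 4: 35 + 15 = 50
  locker 5: 25 + 20 = 45
  locker 6: 20 = 20
This matches the lower bound, so 6 is optimal.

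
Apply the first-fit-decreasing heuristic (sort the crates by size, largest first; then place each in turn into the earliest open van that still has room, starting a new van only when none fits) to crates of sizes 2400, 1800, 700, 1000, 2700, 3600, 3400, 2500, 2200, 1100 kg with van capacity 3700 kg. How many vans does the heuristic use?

Sorted descending: 3600, 3400, 2700, 2500, 2400, 2200, 1800, 1100, 1000, 700.
  3600 → van 1 (new)  [load 3600/3700]
  3400 → van 2 (new)  [load 3400/3700]
  2700 → van 3 (new)  [load 2700/3700]
  2500 → van 4 (new)  [load 2500/3700]
  2400 → van 5 (new)  [load 2400/3700]
  2200 → van 6 (new)  [load 2200/3700]
  1800 → van 7 (new)  [load 1800/3700]
  1100 → van 4  [load 3600/3700]
  1000 → van 3  [load 3700/3700]
  700 → van 5  [load 3100/3700]
7 vans opened.

7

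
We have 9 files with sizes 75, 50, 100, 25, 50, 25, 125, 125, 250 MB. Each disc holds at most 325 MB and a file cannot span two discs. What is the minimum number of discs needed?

Total = 250 + 125 + 125 + 100 + 75 + 50 + 50 + 25 + 25 = 825 MB.
Lower bound: ⌈825/325⌉ = 3 discs.
A packing using 3 discs:
  disc 1: 250 + 75 = 325
  disc 2: 125 + 125 + 50 + 25 = 325
  disc 3: 100 + 50 + 25 = 175
This matches the lower bound, so 3 is optimal.

3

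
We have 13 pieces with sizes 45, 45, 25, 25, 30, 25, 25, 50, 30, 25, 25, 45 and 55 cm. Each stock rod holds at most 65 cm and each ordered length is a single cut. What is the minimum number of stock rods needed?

Total = 55 + 50 + 45 + 45 + 45 + 30 + 30 + 25 + 25 + 25 + 25 + 25 + 25 = 450 cm.
Lower bound: ⌈450/65⌉ = 7 stock rods.
A packing using 9 stock rods:
  stock rod 1: 55 = 55
  stock rod 2: 50 = 50
  stock rod 3: 45 = 45
  stock rod 4: 45 = 45
  stock rod 5: 45 = 45
  stock rod 6: 30 + 30 = 60
  stock rod 7: 25 + 25 = 50
  stock rod 8: 25 + 25 = 50
  stock rod 9: 25 + 25 = 50
No arrangement into 8 stock rods stays within capacity, so 9 is optimal.

9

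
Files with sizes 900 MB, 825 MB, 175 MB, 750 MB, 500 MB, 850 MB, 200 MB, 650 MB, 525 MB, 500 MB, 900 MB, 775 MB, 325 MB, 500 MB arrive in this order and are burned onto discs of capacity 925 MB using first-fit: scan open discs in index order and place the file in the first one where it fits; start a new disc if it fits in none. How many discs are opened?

  900 → disc 1 (new)  [load 900/925]
  825 → disc 2 (new)  [load 825/925]
  175 → disc 3 (new)  [load 175/925]
  750 → disc 3  [load 925/925]
  500 → disc 4 (new)  [load 500/925]
  850 → disc 5 (new)  [load 850/925]
  200 → disc 4  [load 700/925]
  650 → disc 6 (new)  [load 650/925]
  525 → disc 7 (new)  [load 525/925]
  500 → disc 8 (new)  [load 500/925]
  900 → disc 9 (new)  [load 900/925]
  775 → disc 10 (new)  [load 775/925]
  325 → disc 7  [load 850/925]
  500 → disc 11 (new)  [load 500/925]
11 discs opened.

11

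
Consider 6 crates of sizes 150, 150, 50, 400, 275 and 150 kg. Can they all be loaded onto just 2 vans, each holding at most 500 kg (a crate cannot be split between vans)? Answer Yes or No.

Total = 1175 kg; ⌈1175/500⌉ = 3.
At least 3 vans are required, but only 2 are allowed.

No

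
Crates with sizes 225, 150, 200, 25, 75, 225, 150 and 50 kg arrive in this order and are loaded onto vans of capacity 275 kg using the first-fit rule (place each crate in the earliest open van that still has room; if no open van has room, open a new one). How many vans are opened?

5

  225 → van 1 (new)  [load 225/275]
  150 → van 2 (new)  [load 150/275]
  200 → van 3 (new)  [load 200/275]
  25 → van 1  [load 250/275]
  75 → van 2  [load 225/275]
  225 → van 4 (new)  [load 225/275]
  150 → van 5 (new)  [load 150/275]
  50 → van 2  [load 275/275]
5 vans opened.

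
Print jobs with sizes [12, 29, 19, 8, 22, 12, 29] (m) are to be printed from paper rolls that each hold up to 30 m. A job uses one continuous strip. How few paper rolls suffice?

Total = 29 + 29 + 22 + 19 + 12 + 12 + 8 = 131 m.
Lower bound: ⌈131/30⌉ = 5 paper rolls.
A packing using 5 paper rolls:
  roll 1: 29 = 29
  roll 2: 29 = 29
  roll 3: 22 + 8 = 30
  roll 4: 19 = 19
  roll 5: 12 + 12 = 24
This matches the lower bound, so 5 is optimal.

5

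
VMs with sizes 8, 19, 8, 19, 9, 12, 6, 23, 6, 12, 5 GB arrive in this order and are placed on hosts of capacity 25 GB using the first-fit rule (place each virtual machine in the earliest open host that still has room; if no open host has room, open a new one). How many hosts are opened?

6

  8 → host 1 (new)  [load 8/25]
  19 → host 2 (new)  [load 19/25]
  8 → host 1  [load 16/25]
  19 → host 3 (new)  [load 19/25]
  9 → host 1  [load 25/25]
  12 → host 4 (new)  [load 12/25]
  6 → host 2  [load 25/25]
  23 → host 5 (new)  [load 23/25]
  6 → host 3  [load 25/25]
  12 → host 4  [load 24/25]
  5 → host 6 (new)  [load 5/25]
6 hosts opened.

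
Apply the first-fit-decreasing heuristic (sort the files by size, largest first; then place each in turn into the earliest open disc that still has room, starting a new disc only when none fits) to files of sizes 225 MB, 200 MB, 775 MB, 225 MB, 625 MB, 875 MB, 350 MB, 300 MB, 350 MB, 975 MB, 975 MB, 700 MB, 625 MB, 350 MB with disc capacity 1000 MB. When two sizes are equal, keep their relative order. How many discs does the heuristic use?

8

Sorted descending: 975, 975, 875, 775, 700, 625, 625, 350, 350, 350, 300, 225, 225, 200.
  975 → disc 1 (new)  [load 975/1000]
  975 → disc 2 (new)  [load 975/1000]
  875 → disc 3 (new)  [load 875/1000]
  775 → disc 4 (new)  [load 775/1000]
  700 → disc 5 (new)  [load 700/1000]
  625 → disc 6 (new)  [load 625/1000]
  625 → disc 7 (new)  [load 625/1000]
  350 → disc 6  [load 975/1000]
  350 → disc 7  [load 975/1000]
  350 → disc 8 (new)  [load 350/1000]
  300 → disc 5  [load 1000/1000]
  225 → disc 4  [load 1000/1000]
  225 → disc 8  [load 575/1000]
  200 → disc 8  [load 775/1000]
8 discs opened.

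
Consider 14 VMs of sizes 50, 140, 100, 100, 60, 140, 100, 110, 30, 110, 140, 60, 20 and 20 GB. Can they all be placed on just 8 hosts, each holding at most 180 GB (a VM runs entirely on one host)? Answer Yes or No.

A valid assignment using 8 hosts:
  host 1: 140 + 30 = 170
  host 2: 140 + 20 + 20 = 180
  host 3: 140 = 140
  host 4: 110 + 60 = 170
  host 5: 110 + 60 = 170
  host 6: 100 + 50 = 150
  host 7: 100 = 100
  host 8: 100 = 100
Every load is within 180 GB, so 8 hosts suffice.

Yes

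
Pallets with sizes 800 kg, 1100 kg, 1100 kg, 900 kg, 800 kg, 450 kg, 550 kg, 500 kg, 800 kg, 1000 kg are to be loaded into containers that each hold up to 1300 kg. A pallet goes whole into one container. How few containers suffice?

8

Total = 1100 + 1100 + 1000 + 900 + 800 + 800 + 800 + 550 + 500 + 450 = 8000 kg.
Lower bound: ⌈8000/1300⌉ = 7 containers.
A packing using 8 containers:
  container 1: 1100 = 1100
  container 2: 1100 = 1100
  container 3: 1000 = 1000
  container 4: 900 = 900
  container 5: 800 + 500 = 1300
  container 6: 800 + 450 = 1250
  container 7: 800 = 800
  container 8: 550 = 550
No arrangement into 7 containers stays within capacity, so 8 is optimal.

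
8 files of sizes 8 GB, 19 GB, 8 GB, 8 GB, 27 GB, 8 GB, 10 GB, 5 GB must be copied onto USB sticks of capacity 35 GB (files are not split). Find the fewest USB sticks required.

Total = 27 + 19 + 10 + 8 + 8 + 8 + 8 + 5 = 93 GB.
Lower bound: ⌈93/35⌉ = 3 USB sticks.
A packing using 3 USB sticks:
  USB stick 1: 27 + 8 = 35
  USB stick 2: 19 + 10 + 5 = 34
  USB stick 3: 8 + 8 + 8 = 24
This matches the lower bound, so 3 is optimal.

3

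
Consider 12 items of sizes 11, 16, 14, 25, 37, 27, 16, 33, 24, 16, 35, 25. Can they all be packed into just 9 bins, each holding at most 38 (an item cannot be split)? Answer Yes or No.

A valid assignment using 9 bins:
  bin 1: 37 = 37
  bin 2: 35 = 35
  bin 3: 33 = 33
  bin 4: 27 + 11 = 38
  bin 5: 25 = 25
  bin 6: 25 = 25
  bin 7: 24 + 14 = 38
  bin 8: 16 + 16 = 32
  bin 9: 16 = 16
Every load is within 38, so 9 bins suffice.

Yes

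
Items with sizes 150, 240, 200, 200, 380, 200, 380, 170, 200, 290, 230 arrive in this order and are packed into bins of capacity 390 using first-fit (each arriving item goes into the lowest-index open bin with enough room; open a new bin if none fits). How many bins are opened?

  150 → bin 1 (new)  [load 150/390]
  240 → bin 1  [load 390/390]
  200 → bin 2 (new)  [load 200/390]
  200 → bin 3 (new)  [load 200/390]
  380 → bin 4 (new)  [load 380/390]
  200 → bin 5 (new)  [load 200/390]
  380 → bin 6 (new)  [load 380/390]
  170 → bin 2  [load 370/390]
  200 → bin 7 (new)  [load 200/390]
  290 → bin 8 (new)  [load 290/390]
  230 → bin 9 (new)  [load 230/390]
9 bins opened.

9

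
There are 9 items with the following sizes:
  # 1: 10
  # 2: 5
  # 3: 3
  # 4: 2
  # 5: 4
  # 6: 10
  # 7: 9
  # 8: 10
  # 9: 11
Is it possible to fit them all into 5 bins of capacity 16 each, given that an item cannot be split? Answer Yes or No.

Yes

A valid assignment using 5 bins:
  bin 1: 11 + 5 = 16
  bin 2: 10 + 4 + 2 = 16
  bin 3: 10 + 3 = 13
  bin 4: 10 = 10
  bin 5: 9 = 9
Every load is within 16, so 5 bins suffice.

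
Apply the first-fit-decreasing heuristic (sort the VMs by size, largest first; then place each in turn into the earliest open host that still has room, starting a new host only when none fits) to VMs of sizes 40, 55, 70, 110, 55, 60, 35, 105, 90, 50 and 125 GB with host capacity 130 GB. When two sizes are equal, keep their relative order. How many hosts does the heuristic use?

7

Sorted descending: 125, 110, 105, 90, 70, 60, 55, 55, 50, 40, 35.
  125 → host 1 (new)  [load 125/130]
  110 → host 2 (new)  [load 110/130]
  105 → host 3 (new)  [load 105/130]
  90 → host 4 (new)  [load 90/130]
  70 → host 5 (new)  [load 70/130]
  60 → host 5  [load 130/130]
  55 → host 6 (new)  [load 55/130]
  55 → host 6  [load 110/130]
  50 → host 7 (new)  [load 50/130]
  40 → host 4  [load 130/130]
  35 → host 7  [load 85/130]
7 hosts opened.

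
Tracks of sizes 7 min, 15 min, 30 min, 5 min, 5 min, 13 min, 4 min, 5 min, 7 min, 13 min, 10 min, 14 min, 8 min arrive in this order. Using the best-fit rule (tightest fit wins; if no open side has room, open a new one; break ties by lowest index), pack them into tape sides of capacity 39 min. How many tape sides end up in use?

  7 → side 1 (new)  [load 7/39]
  15 → side 1  [load 22/39]
  30 → side 2 (new)  [load 30/39]
  5 → side 2  [load 35/39]
  5 → side 1  [load 27/39]
  13 → side 3 (new)  [load 13/39]
  4 → side 2  [load 39/39]
  5 → side 1  [load 32/39]
  7 → side 1  [load 39/39]
  13 → side 3  [load 26/39]
  10 → side 3  [load 36/39]
  14 → side 4 (new)  [load 14/39]
  8 → side 4  [load 22/39]
4 tape sides opened.

4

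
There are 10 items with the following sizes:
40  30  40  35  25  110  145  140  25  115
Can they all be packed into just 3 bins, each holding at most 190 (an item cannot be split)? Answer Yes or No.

No

Total = 705; ⌈705/190⌉ = 4.
At least 4 bins are required, but only 3 are allowed.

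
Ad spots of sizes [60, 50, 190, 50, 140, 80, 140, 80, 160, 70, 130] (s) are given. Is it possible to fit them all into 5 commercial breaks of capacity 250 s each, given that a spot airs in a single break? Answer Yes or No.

Yes

A valid assignment using 5 commercial breaks:
  break 1: 190 + 60 = 250
  break 2: 160 + 80 = 240
  break 3: 140 + 80 = 220
  break 4: 140 + 70 = 210
  break 5: 130 + 50 + 50 = 230
Every load is within 250 s, so 5 commercial breaks suffice.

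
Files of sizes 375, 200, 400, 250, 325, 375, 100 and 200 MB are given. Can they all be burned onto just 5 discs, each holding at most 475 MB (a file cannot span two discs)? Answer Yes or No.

No

Total = 2225 MB; ⌈2225/475⌉ = 5.
The bound of 5 does not rule out 5, but exhaustive search shows no assignment into 5 discs of capacity 475 MB exists — the minimum is 6.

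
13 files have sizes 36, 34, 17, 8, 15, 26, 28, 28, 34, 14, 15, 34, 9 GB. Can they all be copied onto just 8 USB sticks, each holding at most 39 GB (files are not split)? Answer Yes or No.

No

Total = 298 GB; ⌈298/39⌉ = 8.
The bound of 8 does not rule out 8, but exhaustive search shows no assignment into 8 USB sticks of capacity 39 GB exists — the minimum is 9.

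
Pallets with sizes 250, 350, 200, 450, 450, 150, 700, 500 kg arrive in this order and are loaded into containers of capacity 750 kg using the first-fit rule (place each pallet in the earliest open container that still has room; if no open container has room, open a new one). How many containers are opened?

  250 → container 1 (new)  [load 250/750]
  350 → container 1  [load 600/750]
  200 → container 2 (new)  [load 200/750]
  450 → container 2  [load 650/750]
  450 → container 3 (new)  [load 450/750]
  150 → container 1  [load 750/750]
  700 → container 4 (new)  [load 700/750]
  500 → container 5 (new)  [load 500/750]
5 containers opened.

5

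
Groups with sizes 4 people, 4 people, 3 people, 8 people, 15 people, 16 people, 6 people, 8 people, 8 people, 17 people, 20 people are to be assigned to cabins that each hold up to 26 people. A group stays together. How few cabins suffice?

Total = 20 + 17 + 16 + 15 + 8 + 8 + 8 + 6 + 4 + 4 + 3 = 109 people.
Lower bound: ⌈109/26⌉ = 5 cabins.
A packing using 5 cabins:
  cabin 1: 20 + 6 = 26
  cabin 2: 17 + 8 = 25
  cabin 3: 16 + 8 = 24
  cabin 4: 15 + 8 + 3 = 26
  cabin 5: 4 + 4 = 8
This matches the lower bound, so 5 is optimal.

5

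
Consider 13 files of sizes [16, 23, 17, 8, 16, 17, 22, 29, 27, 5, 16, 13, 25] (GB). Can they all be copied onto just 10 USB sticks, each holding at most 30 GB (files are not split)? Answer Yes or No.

A valid assignment using 10 USB sticks:
  USB stick 1: 29 = 29
  USB stick 2: 27 = 27
  USB stick 3: 25 + 5 = 30
  USB stick 4: 23 = 23
  USB stick 5: 22 + 8 = 30
  USB stick 6: 17 + 13 = 30
  USB stick 7: 17 = 17
  USB stick 8: 16 = 16
  USB stick 9: 16 = 16
  USB stick 10: 16 = 16
Every load is within 30 GB, so 10 USB sticks suffice.

Yes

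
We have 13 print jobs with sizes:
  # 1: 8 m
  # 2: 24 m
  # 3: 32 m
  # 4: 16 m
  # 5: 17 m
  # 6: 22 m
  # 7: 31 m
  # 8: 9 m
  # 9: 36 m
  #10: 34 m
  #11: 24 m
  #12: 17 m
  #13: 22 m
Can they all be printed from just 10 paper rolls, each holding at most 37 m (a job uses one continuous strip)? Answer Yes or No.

A valid assignment using 10 paper rolls:
  roll 1: 36 = 36
  roll 2: 34 = 34
  roll 3: 32 = 32
  roll 4: 31 = 31
  roll 5: 24 + 9 = 33
  roll 6: 24 + 8 = 32
  roll 7: 22 = 22
  roll 8: 22 = 22
  roll 9: 17 + 17 = 34
  roll 10: 16 = 16
Every load is within 37 m, so 10 paper rolls suffice.

Yes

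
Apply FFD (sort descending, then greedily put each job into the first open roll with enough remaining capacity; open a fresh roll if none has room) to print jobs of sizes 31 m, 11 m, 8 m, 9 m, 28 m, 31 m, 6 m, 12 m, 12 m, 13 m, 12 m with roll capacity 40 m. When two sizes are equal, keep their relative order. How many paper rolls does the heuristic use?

Sorted descending: 31, 31, 28, 13, 12, 12, 12, 11, 9, 8, 6.
  31 → roll 1 (new)  [load 31/40]
  31 → roll 2 (new)  [load 31/40]
  28 → roll 3 (new)  [load 28/40]
  13 → roll 4 (new)  [load 13/40]
  12 → roll 3  [load 40/40]
  12 → roll 4  [load 25/40]
  12 → roll 4  [load 37/40]
  11 → roll 5 (new)  [load 11/40]
  9 → roll 1  [load 40/40]
  8 → roll 2  [load 39/40]
  6 → roll 5  [load 17/40]
5 paper rolls opened.

5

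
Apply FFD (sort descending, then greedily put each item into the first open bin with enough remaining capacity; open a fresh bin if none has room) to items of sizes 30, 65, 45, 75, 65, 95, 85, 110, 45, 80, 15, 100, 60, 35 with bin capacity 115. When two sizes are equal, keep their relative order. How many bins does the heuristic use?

9

Sorted descending: 110, 100, 95, 85, 80, 75, 65, 65, 60, 45, 45, 35, 30, 15.
  110 → bin 1 (new)  [load 110/115]
  100 → bin 2 (new)  [load 100/115]
  95 → bin 3 (new)  [load 95/115]
  85 → bin 4 (new)  [load 85/115]
  80 → bin 5 (new)  [load 80/115]
  75 → bin 6 (new)  [load 75/115]
  65 → bin 7 (new)  [load 65/115]
  65 → bin 8 (new)  [load 65/115]
  60 → bin 9 (new)  [load 60/115]
  45 → bin 7  [load 110/115]
  45 → bin 8  [load 110/115]
  35 → bin 5  [load 115/115]
  30 → bin 4  [load 115/115]
  15 → bin 2  [load 115/115]
9 bins opened.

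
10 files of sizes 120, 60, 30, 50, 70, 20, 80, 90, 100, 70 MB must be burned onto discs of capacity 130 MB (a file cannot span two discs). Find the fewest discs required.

Total = 120 + 100 + 90 + 80 + 70 + 70 + 60 + 50 + 30 + 20 = 690 MB.
Lower bound: ⌈690/130⌉ = 6 discs.
A packing using 6 discs:
  disc 1: 120 = 120
  disc 2: 100 + 30 = 130
  disc 3: 90 + 20 = 110
  disc 4: 80 + 50 = 130
  disc 5: 70 + 60 = 130
  disc 6: 70 = 70
This matches the lower bound, so 6 is optimal.

6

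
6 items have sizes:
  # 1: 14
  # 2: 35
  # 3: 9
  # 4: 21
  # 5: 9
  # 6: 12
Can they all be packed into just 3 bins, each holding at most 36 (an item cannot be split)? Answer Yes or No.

A valid assignment using 3 bins:
  bin 1: 35 = 35
  bin 2: 21 + 14 = 35
  bin 3: 12 + 9 + 9 = 30
Every load is within 36, so 3 bins suffice.

Yes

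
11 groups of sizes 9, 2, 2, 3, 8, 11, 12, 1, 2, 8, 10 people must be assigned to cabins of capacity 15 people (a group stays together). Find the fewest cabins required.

6

Total = 12 + 11 + 10 + 9 + 8 + 8 + 3 + 2 + 2 + 2 + 1 = 68 people.
Lower bound: ⌈68/15⌉ = 5 cabins.
Also, 6 groups each exceed 15/2 people, and no two of those can share a cabin, so at least 6 cabins are needed.
A packing using 6 cabins:
  cabin 1: 12 + 3 = 15
  cabin 2: 11 + 2 + 2 = 15
  cabin 3: 10 + 2 + 1 = 13
  cabin 4: 9 = 9
  cabin 5: 8 = 8
  cabin 6: 8 = 8
This matches the lower bound, so 6 is optimal.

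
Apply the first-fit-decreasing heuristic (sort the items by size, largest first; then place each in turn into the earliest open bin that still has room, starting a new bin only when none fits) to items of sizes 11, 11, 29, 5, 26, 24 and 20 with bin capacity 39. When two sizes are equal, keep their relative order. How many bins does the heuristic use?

Sorted descending: 29, 26, 24, 20, 11, 11, 5.
  29 → bin 1 (new)  [load 29/39]
  26 → bin 2 (new)  [load 26/39]
  24 → bin 3 (new)  [load 24/39]
  20 → bin 4 (new)  [load 20/39]
  11 → bin 2  [load 37/39]
  11 → bin 3  [load 35/39]
  5 → bin 1  [load 34/39]
4 bins opened.

4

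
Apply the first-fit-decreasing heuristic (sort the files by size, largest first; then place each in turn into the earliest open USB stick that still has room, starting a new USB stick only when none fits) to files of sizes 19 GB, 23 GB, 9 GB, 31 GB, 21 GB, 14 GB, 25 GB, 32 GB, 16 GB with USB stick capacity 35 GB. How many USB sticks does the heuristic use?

6

Sorted descending: 32, 31, 25, 23, 21, 19, 16, 14, 9.
  32 → USB stick 1 (new)  [load 32/35]
  31 → USB stick 2 (new)  [load 31/35]
  25 → USB stick 3 (new)  [load 25/35]
  23 → USB stick 4 (new)  [load 23/35]
  21 → USB stick 5 (new)  [load 21/35]
  19 → USB stick 6 (new)  [load 19/35]
  16 → USB stick 6  [load 35/35]
  14 → USB stick 5  [load 35/35]
  9 → USB stick 3  [load 34/35]
6 USB sticks opened.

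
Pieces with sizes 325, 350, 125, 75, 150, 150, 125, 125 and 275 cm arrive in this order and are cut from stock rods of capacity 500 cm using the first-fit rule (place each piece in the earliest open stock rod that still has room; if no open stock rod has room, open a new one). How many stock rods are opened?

4

  325 → stock rod 1 (new)  [load 325/500]
  350 → stock rod 2 (new)  [load 350/500]
  125 → stock rod 1  [load 450/500]
  75 → stock rod 2  [load 425/500]
  150 → stock rod 3 (new)  [load 150/500]
  150 → stock rod 3  [load 300/500]
  125 → stock rod 3  [load 425/500]
  125 → stock rod 4 (new)  [load 125/500]
  275 → stock rod 4  [load 400/500]
4 stock rods opened.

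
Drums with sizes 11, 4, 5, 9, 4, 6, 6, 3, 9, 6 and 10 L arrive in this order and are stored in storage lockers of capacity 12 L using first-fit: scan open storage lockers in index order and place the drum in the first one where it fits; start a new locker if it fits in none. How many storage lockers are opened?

  11 → locker 1 (new)  [load 11/12]
  4 → locker 2 (new)  [load 4/12]
  5 → locker 2  [load 9/12]
  9 → locker 3 (new)  [load 9/12]
  4 → locker 4 (new)  [load 4/12]
  6 → locker 4  [load 10/12]
  6 → locker 5 (new)  [load 6/12]
  3 → locker 2  [load 12/12]
  9 → locker 6 (new)  [load 9/12]
  6 → locker 5  [load 12/12]
  10 → locker 7 (new)  [load 10/12]
7 storage lockers opened.

7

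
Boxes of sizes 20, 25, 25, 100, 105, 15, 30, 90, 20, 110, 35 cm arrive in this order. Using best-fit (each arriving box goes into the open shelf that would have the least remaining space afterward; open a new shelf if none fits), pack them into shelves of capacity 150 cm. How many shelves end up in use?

5

  20 → shelf 1 (new)  [load 20/150]
  25 → shelf 1  [load 45/150]
  25 → shelf 1  [load 70/150]
  100 → shelf 2 (new)  [load 100/150]
  105 → shelf 3 (new)  [load 105/150]
  15 → shelf 3  [load 120/150]
  30 → shelf 3  [load 150/150]
  90 → shelf 4 (new)  [load 90/150]
  20 → shelf 2  [load 120/150]
  110 → shelf 5 (new)  [load 110/150]
  35 → shelf 5  [load 145/150]
5 shelves opened.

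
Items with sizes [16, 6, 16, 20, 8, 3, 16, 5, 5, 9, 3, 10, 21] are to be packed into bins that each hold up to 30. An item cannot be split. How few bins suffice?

Total = 21 + 20 + 16 + 16 + 16 + 10 + 9 + 8 + 6 + 5 + 5 + 3 + 3 = 138.
Lower bound: ⌈138/30⌉ = 5 bins.
A packing using 5 bins:
  bin 1: 21 + 9 = 30
  bin 2: 20 + 10 = 30
  bin 3: 16 + 8 + 6 = 30
  bin 4: 16 + 5 + 5 + 3 = 29
  bin 5: 16 + 3 = 19
This matches the lower bound, so 5 is optimal.

5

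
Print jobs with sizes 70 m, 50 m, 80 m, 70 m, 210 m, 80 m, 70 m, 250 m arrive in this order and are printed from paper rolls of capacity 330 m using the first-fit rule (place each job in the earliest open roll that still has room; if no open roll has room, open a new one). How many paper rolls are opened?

3

  70 → roll 1 (new)  [load 70/330]
  50 → roll 1  [load 120/330]
  80 → roll 1  [load 200/330]
  70 → roll 1  [load 270/330]
  210 → roll 2 (new)  [load 210/330]
  80 → roll 2  [load 290/330]
  70 → roll 3 (new)  [load 70/330]
  250 → roll 3  [load 320/330]
3 paper rolls opened.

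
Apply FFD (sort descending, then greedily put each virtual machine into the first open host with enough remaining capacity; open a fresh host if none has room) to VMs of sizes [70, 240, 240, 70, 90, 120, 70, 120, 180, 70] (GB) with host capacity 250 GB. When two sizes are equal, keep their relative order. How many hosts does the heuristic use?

6

Sorted descending: 240, 240, 180, 120, 120, 90, 70, 70, 70, 70.
  240 → host 1 (new)  [load 240/250]
  240 → host 2 (new)  [load 240/250]
  180 → host 3 (new)  [load 180/250]
  120 → host 4 (new)  [load 120/250]
  120 → host 4  [load 240/250]
  90 → host 5 (new)  [load 90/250]
  70 → host 3  [load 250/250]
  70 → host 5  [load 160/250]
  70 → host 5  [load 230/250]
  70 → host 6 (new)  [load 70/250]
6 hosts opened.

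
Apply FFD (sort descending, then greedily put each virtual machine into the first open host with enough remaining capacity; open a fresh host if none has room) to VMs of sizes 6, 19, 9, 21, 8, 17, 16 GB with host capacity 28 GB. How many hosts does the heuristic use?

Sorted descending: 21, 19, 17, 16, 9, 8, 6.
  21 → host 1 (new)  [load 21/28]
  19 → host 2 (new)  [load 19/28]
  17 → host 3 (new)  [load 17/28]
  16 → host 4 (new)  [load 16/28]
  9 → host 2  [load 28/28]
  8 → host 3  [load 25/28]
  6 → host 1  [load 27/28]
4 hosts opened.

4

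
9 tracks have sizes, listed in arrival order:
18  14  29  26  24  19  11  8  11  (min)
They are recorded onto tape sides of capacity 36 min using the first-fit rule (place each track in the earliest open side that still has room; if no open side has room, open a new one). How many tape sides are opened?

5

  18 → side 1 (new)  [load 18/36]
  14 → side 1  [load 32/36]
  29 → side 2 (new)  [load 29/36]
  26 → side 3 (new)  [load 26/36]
  24 → side 4 (new)  [load 24/36]
  19 → side 5 (new)  [load 19/36]
  11 → side 4  [load 35/36]
  8 → side 3  [load 34/36]
  11 → side 5  [load 30/36]
5 tape sides opened.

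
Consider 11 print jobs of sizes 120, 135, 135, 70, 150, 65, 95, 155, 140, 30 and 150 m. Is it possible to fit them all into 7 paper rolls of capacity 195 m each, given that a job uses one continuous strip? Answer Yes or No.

Total = 1245 m; ⌈1245/195⌉ = 7.
The bound of 7 does not rule out 7, but exhaustive search shows no assignment into 7 paper rolls of capacity 195 m exists — the minimum is 8.

No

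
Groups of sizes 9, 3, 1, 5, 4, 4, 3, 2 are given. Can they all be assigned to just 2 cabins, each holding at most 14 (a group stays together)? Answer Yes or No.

No

Total = 31; ⌈31/14⌉ = 3.
At least 3 cabins are required, but only 2 are allowed.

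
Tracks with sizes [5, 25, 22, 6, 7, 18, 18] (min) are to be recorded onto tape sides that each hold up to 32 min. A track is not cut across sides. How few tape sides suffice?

4

Total = 25 + 22 + 18 + 18 + 7 + 6 + 5 = 101 min.
Lower bound: ⌈101/32⌉ = 4 tape sides.
A packing using 4 tape sides:
  side 1: 25 + 7 = 32
  side 2: 22 + 6 = 28
  side 3: 18 + 5 = 23
  side 4: 18 = 18
This matches the lower bound, so 4 is optimal.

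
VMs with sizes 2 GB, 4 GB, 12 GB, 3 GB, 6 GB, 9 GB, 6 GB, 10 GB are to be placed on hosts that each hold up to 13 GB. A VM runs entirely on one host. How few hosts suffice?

Total = 12 + 10 + 9 + 6 + 6 + 4 + 3 + 2 = 52 GB.
Lower bound: ⌈52/13⌉ = 4 hosts.
A packing using 5 hosts:
  host 1: 12 = 12
  host 2: 10 + 3 = 13
  host 3: 9 + 4 = 13
  host 4: 6 + 6 = 12
  host 5: 2 = 2
No arrangement into 4 hosts stays within capacity, so 5 is optimal.

5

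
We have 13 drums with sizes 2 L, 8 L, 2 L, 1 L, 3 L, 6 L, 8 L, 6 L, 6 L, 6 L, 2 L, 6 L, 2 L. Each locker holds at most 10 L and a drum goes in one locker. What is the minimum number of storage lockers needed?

Total = 8 + 8 + 6 + 6 + 6 + 6 + 6 + 3 + 2 + 2 + 2 + 2 + 1 = 58 L.
Lower bound: ⌈58/10⌉ = 6 storage lockers.
Also, 7 drums each exceed 5 L, and no two of those can share a locker, so at least 7 storage lockers are needed.
A packing using 7 storage lockers:
  locker 1: 8 + 2 = 10
  locker 2: 8 + 2 = 10
  locker 3: 6 + 3 + 1 = 10
  locker 4: 6 + 2 + 2 = 10
  locker 5: 6 = 6
  locker 6: 6 = 6
  locker 7: 6 = 6
This matches the lower bound, so 7 is optimal.

7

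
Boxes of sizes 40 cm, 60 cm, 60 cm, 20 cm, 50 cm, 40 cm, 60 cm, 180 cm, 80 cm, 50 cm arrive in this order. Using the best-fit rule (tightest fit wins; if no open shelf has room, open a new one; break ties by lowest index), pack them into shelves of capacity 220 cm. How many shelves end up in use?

4

  40 → shelf 1 (new)  [load 40/220]
  60 → shelf 1  [load 100/220]
  60 → shelf 1  [load 160/220]
  20 → shelf 1  [load 180/220]
  50 → shelf 2 (new)  [load 50/220]
  40 → shelf 1  [load 220/220]
  60 → shelf 2  [load 110/220]
  180 → shelf 3 (new)  [load 180/220]
  80 → shelf 2  [load 190/220]
  50 → shelf 4 (new)  [load 50/220]
4 shelves opened.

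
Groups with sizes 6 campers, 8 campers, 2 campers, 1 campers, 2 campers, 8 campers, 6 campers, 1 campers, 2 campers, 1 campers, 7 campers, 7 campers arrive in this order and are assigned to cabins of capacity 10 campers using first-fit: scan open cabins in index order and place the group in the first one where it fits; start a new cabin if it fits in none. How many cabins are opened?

  6 → cabin 1 (new)  [load 6/10]
  8 → cabin 2 (new)  [load 8/10]
  2 → cabin 1  [load 8/10]
  1 → cabin 1  [load 9/10]
  2 → cabin 2  [load 10/10]
  8 → cabin 3 (new)  [load 8/10]
  6 → cabin 4 (new)  [load 6/10]
  1 → cabin 1  [load 10/10]
  2 → cabin 3  [load 10/10]
  1 → cabin 4  [load 7/10]
  7 → cabin 5 (new)  [load 7/10]
  7 → cabin 6 (new)  [load 7/10]
6 cabins opened.

6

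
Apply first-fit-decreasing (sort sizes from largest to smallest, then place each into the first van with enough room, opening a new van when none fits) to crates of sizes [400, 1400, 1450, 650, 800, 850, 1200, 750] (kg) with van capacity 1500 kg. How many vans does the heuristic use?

6

Sorted descending: 1450, 1400, 1200, 850, 800, 750, 650, 400.
  1450 → van 1 (new)  [load 1450/1500]
  1400 → van 2 (new)  [load 1400/1500]
  1200 → van 3 (new)  [load 1200/1500]
  850 → van 4 (new)  [load 850/1500]
  800 → van 5 (new)  [load 800/1500]
  750 → van 6 (new)  [load 750/1500]
  650 → van 4  [load 1500/1500]
  400 → van 5  [load 1200/1500]
6 vans opened.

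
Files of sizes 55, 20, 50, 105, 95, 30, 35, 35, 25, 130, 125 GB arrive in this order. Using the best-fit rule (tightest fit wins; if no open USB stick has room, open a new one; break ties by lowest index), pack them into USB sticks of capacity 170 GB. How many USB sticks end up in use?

5

  55 → USB stick 1 (new)  [load 55/170]
  20 → USB stick 1  [load 75/170]
  50 → USB stick 1  [load 125/170]
  105 → USB stick 2 (new)  [load 105/170]
  95 → USB stick 3 (new)  [load 95/170]
  30 → USB stick 1  [load 155/170]
  35 → USB stick 2  [load 140/170]
  35 → USB stick 3  [load 130/170]
  25 → USB stick 2  [load 165/170]
  130 → USB stick 4 (new)  [load 130/170]
  125 → USB stick 5 (new)  [load 125/170]
5 USB sticks opened.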